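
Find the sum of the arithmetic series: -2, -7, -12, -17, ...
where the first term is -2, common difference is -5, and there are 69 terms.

Sₙ = n/2 × (first + last)
Last term = a + (n-1)d = -2 + (69-1)×(-5) = -342
S_69 = 69/2 × (-2 + (-342))
S_69 = 69/2 × (-344) = -11868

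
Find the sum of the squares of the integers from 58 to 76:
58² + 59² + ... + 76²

Use ∑_{k=1}^{n} k² = n(n+1)(2n+1)/6, then subtract the first 57 terms.
∑_{k=1}^{76} k² = 76×77×153/6 = 149226
∑_{k=1}^{57} k² = 57×58×115/6 = 63365
∑_{k=58}^{76} k² = 149226 - 63365 = 85861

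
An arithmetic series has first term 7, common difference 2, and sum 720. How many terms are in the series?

Using S = n/2 × [2a + (n-1)d]
720 = n/2 × [2(7) + (n-1)(2)]
720 = n/2 × [14 + 2n - 2]
1440 = n × [12 + 2n]
2n² + (12)n - 1440 = 0
Discriminant: Δ = (12)² - 4(2)(-1440) = 144 + 11520 = 11664
√Δ = 108
n = [-(12) + √Δ] / (2·2) = (-12 + 108) / 4 = 96 / 4 = 24
(The negative root is discarded since n must be a positive integer.)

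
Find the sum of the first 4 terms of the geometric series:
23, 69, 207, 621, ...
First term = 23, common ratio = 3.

Sₙ = a(1 - rⁿ) / (1 - r)
S_4 = 23(1 - 3^4) / (1 - 3)
S_4 = 23(1 - 81) / (-2)
S_4 = 920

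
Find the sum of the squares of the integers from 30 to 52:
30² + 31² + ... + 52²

Use ∑_{k=1}^{n} k² = n(n+1)(2n+1)/6, then subtract the first 29 terms.
∑_{k=1}^{52} k² = 52×53×105/6 = 48230
∑_{k=1}^{29} k² = 29×30×59/6 = 8555
∑_{k=30}^{52} k² = 48230 - 8555 = 39675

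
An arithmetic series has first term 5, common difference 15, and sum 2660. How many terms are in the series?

Using S = n/2 × [2a + (n-1)d]
2660 = n/2 × [2(5) + (n-1)(15)]
2660 = n/2 × [10 + 15n - 15]
5320 = n × [-5 + 15n]
15n² + (-5)n - 5320 = 0
Discriminant: Δ = (-5)² - 4(15)(-5320) = 25 + 319200 = 319225
√Δ = 565
n = [-(-5) + √Δ] / (2·15) = (5 + 565) / 30 = 570 / 30 = 19
(The negative root is discarded since n must be a positive integer.)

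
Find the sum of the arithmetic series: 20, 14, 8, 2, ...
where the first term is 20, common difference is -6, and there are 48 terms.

Sₙ = n/2 × (first + last)
Last term = a + (n-1)d = 20 + (48-1)×(-6) = -262
S_48 = 48/2 × (20 + (-262))
S_48 = 48/2 × (-242) = -5808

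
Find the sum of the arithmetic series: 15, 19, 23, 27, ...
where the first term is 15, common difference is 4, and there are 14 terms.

Sₙ = n/2 × (first + last)
Last term = a + (n-1)d = 15 + (14-1)×4 = 67
S_14 = 14/2 × (15 + 67)
S_14 = 14/2 × 82 = 574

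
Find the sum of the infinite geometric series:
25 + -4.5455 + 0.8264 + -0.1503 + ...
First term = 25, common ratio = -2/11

For |r| < 1, S = a / (1 - r)
S = 25 / (1 - (-2/11))
S = 25 / (13/11)
S = 275/13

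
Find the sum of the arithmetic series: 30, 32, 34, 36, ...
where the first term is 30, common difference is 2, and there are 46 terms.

Sₙ = n/2 × (first + last)
Last term = a + (n-1)d = 30 + (46-1)×2 = 120
S_46 = 46/2 × (30 + 120)
S_46 = 46/2 × 150 = 3450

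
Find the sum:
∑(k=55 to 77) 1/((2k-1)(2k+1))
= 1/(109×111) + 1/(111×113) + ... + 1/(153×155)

Partial fractions: 1/((2k-1)(2k+1)) = (1/2)[1/(2k-1) - 1/(2k+1)]
The series telescopes:
= (1/2)[1/109 - 1/155]
= 23/16895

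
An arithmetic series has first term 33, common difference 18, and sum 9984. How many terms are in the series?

Using S = n/2 × [2a + (n-1)d]
9984 = n/2 × [2(33) + (n-1)(18)]
9984 = n/2 × [66 + 18n - 18]
19968 = n × [48 + 18n]
18n² + (48)n - 19968 = 0
Discriminant: Δ = (48)² - 4(18)(-19968) = 2304 + 1437696 = 1440000
√Δ = 1200
n = [-(48) + √Δ] / (2·18) = (-48 + 1200) / 36 = 1152 / 36 = 32
(The negative root is discarded since n must be a positive integer.)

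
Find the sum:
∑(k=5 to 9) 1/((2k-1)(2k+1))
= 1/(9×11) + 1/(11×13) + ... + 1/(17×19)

Partial fractions: 1/((2k-1)(2k+1)) = (1/2)[1/(2k-1) - 1/(2k+1)]
The series telescopes:
= (1/2)[1/9 - 1/19]
= 5/171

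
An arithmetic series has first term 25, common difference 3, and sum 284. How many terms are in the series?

Using S = n/2 × [2a + (n-1)d]
284 = n/2 × [2(25) + (n-1)(3)]
284 = n/2 × [50 + 3n - 3]
568 = n × [47 + 3n]
3n² + (47)n - 568 = 0
Discriminant: Δ = (47)² - 4(3)(-568) = 2209 + 6816 = 9025
√Δ = 95
n = [-(47) + √Δ] / (2·3) = (-47 + 95) / 6 = 48 / 6 = 8
(The negative root is discarded since n must be a positive integer.)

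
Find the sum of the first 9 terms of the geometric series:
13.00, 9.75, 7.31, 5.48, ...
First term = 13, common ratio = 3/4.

Sₙ = a(1 - rⁿ) / (1 - r)
S_9 = 13(1 - (3/4)^9) / (1 - (3/4))
S_9 = 13(1 - (19683/262144)) / (1/4)
S_9 = 3151993/65536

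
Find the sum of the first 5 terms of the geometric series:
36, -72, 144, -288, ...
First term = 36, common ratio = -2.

Sₙ = a(1 - rⁿ) / (1 - r)
S_5 = 36(1 - (-2)^5) / (1 - (-2))
S_5 = 36(1 - (-32)) / (3)
S_5 = 396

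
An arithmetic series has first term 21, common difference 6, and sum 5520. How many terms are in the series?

Using S = n/2 × [2a + (n-1)d]
5520 = n/2 × [2(21) + (n-1)(6)]
5520 = n/2 × [42 + 6n - 6]
11040 = n × [36 + 6n]
6n² + (36)n - 11040 = 0
Discriminant: Δ = (36)² - 4(6)(-11040) = 1296 + 264960 = 266256
√Δ = 516
n = [-(36) + √Δ] / (2·6) = (-36 + 516) / 12 = 480 / 12 = 40
(The negative root is discarded since n must be a positive integer.)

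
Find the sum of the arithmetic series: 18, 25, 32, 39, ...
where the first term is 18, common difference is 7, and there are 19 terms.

Sₙ = n/2 × (first + last)
Last term = a + (n-1)d = 18 + (19-1)×7 = 144
S_19 = 19/2 × (18 + 144)
S_19 = 19/2 × 162 = 1539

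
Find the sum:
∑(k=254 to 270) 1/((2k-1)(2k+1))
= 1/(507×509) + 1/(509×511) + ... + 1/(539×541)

Partial fractions: 1/((2k-1)(2k+1)) = (1/2)[1/(2k-1) - 1/(2k+1)]
The series telescopes:
= (1/2)[1/507 - 1/541]
= 17/274287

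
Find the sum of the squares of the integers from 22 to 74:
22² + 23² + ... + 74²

Use ∑_{k=1}^{n} k² = n(n+1)(2n+1)/6, then subtract the first 21 terms.
∑_{k=1}^{74} k² = 74×75×149/6 = 137825
∑_{k=1}^{21} k² = 21×22×43/6 = 3311
∑_{k=22}^{74} k² = 137825 - 3311 = 134514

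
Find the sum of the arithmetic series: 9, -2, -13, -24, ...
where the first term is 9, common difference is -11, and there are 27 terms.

Sₙ = n/2 × (first + last)
Last term = a + (n-1)d = 9 + (27-1)×(-11) = -277
S_27 = 27/2 × (9 + (-277))
S_27 = 27/2 × (-268) = -3618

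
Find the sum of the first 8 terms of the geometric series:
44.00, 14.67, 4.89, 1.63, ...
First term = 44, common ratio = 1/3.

Sₙ = a(1 - rⁿ) / (1 - r)
S_8 = 44(1 - (1/3)^8) / (1 - (1/3))
S_8 = 44(1 - (1/6561)) / (2/3)
S_8 = 144320/2187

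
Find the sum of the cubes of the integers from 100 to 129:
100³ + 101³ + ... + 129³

Use ∑_{k=1}^{n} k³ = [n(n+1)/2]², then subtract the first 99 terms.
∑_{k=1}^{129} k³ = [129×130/2]² = 8385² = 70308225
∑_{k=1}^{99} k³ = [99×100/2]² = 4950² = 24502500
∑_{k=100}^{129} k³ = 70308225 - 24502500 = 45805725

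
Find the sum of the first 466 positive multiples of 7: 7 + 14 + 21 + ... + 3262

Factor out 7: = 7(1 + 2 + ... + 466) = 7 × n(n+1)/2
= 7 × 466×467/2
= 7 × 108811
= 761677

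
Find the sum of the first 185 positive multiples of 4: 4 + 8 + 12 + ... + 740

Factor out 4: = 4(1 + 2 + ... + 185) = 4 × n(n+1)/2
= 4 × 185×186/2
= 4 × 17205
= 68820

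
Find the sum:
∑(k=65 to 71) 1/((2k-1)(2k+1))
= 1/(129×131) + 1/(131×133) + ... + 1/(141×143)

Partial fractions: 1/((2k-1)(2k+1)) = (1/2)[1/(2k-1) - 1/(2k+1)]
The series telescopes:
= (1/2)[1/129 - 1/143]
= 7/18447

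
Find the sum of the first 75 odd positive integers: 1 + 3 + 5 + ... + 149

Sum of first n odd numbers = n²
= 75²
= 5625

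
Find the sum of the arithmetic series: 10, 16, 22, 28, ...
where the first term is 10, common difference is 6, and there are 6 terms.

Sₙ = n/2 × (first + last)
Last term = a + (n-1)d = 10 + (6-1)×6 = 40
S_6 = 6/2 × (10 + 40)
S_6 = 6/2 × 50 = 150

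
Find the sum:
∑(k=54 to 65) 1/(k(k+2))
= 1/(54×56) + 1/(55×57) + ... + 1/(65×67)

Partial fractions: 1/(k(k+2)) = (1/2)[1/k - 1/(k+2)]
Telescoping leaves the first two and last two terms:
= (1/2)[1/54 + 1/55 - 1/66 - 1/67]
= 659/198990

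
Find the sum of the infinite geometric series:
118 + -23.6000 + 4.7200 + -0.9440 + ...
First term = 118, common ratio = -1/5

For |r| < 1, S = a / (1 - r)
S = 118 / (1 - (-1/5))
S = 118 / (6/5)
S = 295/3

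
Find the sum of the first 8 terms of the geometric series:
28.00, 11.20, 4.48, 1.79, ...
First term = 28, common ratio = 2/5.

Sₙ = a(1 - rⁿ) / (1 - r)
S_8 = 28(1 - (2/5)^8) / (1 - (2/5))
S_8 = 28(1 - (256/390625)) / (3/5)
S_8 = 3643444/78125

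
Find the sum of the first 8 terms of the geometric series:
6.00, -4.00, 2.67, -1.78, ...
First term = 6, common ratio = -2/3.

Sₙ = a(1 - rⁿ) / (1 - r)
S_8 = 6(1 - (-2/3)^8) / (1 - (-2/3))
S_8 = 6(1 - (256/6561)) / (5/3)
S_8 = 2522/729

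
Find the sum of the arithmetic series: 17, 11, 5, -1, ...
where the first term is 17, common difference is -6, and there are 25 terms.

Sₙ = n/2 × (first + last)
Last term = a + (n-1)d = 17 + (25-1)×(-6) = -127
S_25 = 25/2 × (17 + (-127))
S_25 = 25/2 × (-110) = -1375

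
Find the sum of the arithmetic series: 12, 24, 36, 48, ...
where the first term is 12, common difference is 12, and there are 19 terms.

Sₙ = n/2 × (first + last)
Last term = a + (n-1)d = 12 + (19-1)×12 = 228
S_19 = 19/2 × (12 + 228)
S_19 = 19/2 × 240 = 2280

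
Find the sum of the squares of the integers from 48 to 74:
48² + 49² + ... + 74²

Use ∑_{k=1}^{n} k² = n(n+1)(2n+1)/6, then subtract the first 47 terms.
∑_{k=1}^{74} k² = 74×75×149/6 = 137825
∑_{k=1}^{47} k² = 47×48×95/6 = 35720
∑_{k=48}^{74} k² = 137825 - 35720 = 102105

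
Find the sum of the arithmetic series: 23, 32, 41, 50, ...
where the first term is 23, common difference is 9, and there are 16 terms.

Sₙ = n/2 × (first + last)
Last term = a + (n-1)d = 23 + (16-1)×9 = 158
S_16 = 16/2 × (23 + 158)
S_16 = 16/2 × 181 = 1448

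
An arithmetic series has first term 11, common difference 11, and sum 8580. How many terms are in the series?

Using S = n/2 × [2a + (n-1)d]
8580 = n/2 × [2(11) + (n-1)(11)]
8580 = n/2 × [22 + 11n - 11]
17160 = n × [11 + 11n]
11n² + (11)n - 17160 = 0
Discriminant: Δ = (11)² - 4(11)(-17160) = 121 + 755040 = 755161
√Δ = 869
n = [-(11) + √Δ] / (2·11) = (-11 + 869) / 22 = 858 / 22 = 39
(The negative root is discarded since n must be a positive integer.)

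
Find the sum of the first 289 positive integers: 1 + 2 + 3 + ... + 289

Formula: ∑k = n(n+1)/2
= 289×290/2
= 83810/2
= 41905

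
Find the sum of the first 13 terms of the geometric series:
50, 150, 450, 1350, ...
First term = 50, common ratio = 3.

Sₙ = a(1 - rⁿ) / (1 - r)
S_13 = 50(1 - 3^13) / (1 - 3)
S_13 = 50(1 - 1594323) / (-2)
S_13 = 39858050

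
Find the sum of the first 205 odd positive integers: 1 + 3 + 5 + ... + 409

Sum of first n odd numbers = n²
= 205²
= 42025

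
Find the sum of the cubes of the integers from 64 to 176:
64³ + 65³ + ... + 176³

Use ∑_{k=1}^{n} k³ = [n(n+1)/2]², then subtract the first 63 terms.
∑_{k=1}^{176} k³ = [176×177/2]² = 15576² = 242611776
∑_{k=1}^{63} k³ = [63×64/2]² = 2016² = 4064256
∑_{k=64}^{176} k³ = 242611776 - 4064256 = 238547520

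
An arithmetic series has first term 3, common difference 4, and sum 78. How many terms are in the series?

Using S = n/2 × [2a + (n-1)d]
78 = n/2 × [2(3) + (n-1)(4)]
78 = n/2 × [6 + 4n - 4]
156 = n × [2 + 4n]
4n² + (2)n - 156 = 0
Discriminant: Δ = (2)² - 4(4)(-156) = 4 + 2496 = 2500
√Δ = 50
n = [-(2) + √Δ] / (2·4) = (-2 + 50) / 8 = 48 / 8 = 6
(The negative root is discarded since n must be a positive integer.)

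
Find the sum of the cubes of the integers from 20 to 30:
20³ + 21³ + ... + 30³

Use ∑_{k=1}^{n} k³ = [n(n+1)/2]², then subtract the first 19 terms.
∑_{k=1}^{30} k³ = [30×31/2]² = 465² = 216225
∑_{k=1}^{19} k³ = [19×20/2]² = 190² = 36100
∑_{k=20}^{30} k³ = 216225 - 36100 = 180125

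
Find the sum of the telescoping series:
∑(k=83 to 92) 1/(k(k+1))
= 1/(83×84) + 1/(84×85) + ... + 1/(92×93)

Partial fractions: 1/(k(k+1)) = 1/k - 1/(k+1)
The series telescopes:
= (1/83 - 1/84) + (1/84 - 1/85) + ... + (1/92 - 1/93)
= 1/83 - 1/93
= 10/7719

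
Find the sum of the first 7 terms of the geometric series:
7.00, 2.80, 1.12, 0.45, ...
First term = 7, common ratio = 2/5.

Sₙ = a(1 - rⁿ) / (1 - r)
S_7 = 7(1 - (2/5)^7) / (1 - (2/5))
S_7 = 7(1 - (128/78125)) / (3/5)
S_7 = 181993/15625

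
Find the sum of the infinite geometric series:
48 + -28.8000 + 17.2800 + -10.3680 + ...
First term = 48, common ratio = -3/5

For |r| < 1, S = a / (1 - r)
S = 48 / (1 - (-3/5))
S = 48 / (8/5)
S = 30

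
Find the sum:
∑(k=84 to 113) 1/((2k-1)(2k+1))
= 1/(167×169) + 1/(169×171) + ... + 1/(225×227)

Partial fractions: 1/((2k-1)(2k+1)) = (1/2)[1/(2k-1) - 1/(2k+1)]
The series telescopes:
= (1/2)[1/167 - 1/227]
= 30/37909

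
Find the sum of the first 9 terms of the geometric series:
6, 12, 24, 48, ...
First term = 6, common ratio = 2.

Sₙ = a(1 - rⁿ) / (1 - r)
S_9 = 6(1 - 2^9) / (1 - 2)
S_9 = 6(1 - 512) / (-1)
S_9 = 3066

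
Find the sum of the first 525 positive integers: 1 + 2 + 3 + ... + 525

Formula: ∑k = n(n+1)/2
= 525×526/2
= 276150/2
= 138075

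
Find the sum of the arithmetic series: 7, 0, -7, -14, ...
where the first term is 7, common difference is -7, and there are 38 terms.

Sₙ = n/2 × (first + last)
Last term = a + (n-1)d = 7 + (38-1)×(-7) = -252
S_38 = 38/2 × (7 + (-252))
S_38 = 38/2 × (-245) = -4655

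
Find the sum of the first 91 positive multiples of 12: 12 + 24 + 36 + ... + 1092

Factor out 12: = 12(1 + 2 + ... + 91) = 12 × n(n+1)/2
= 12 × 91×92/2
= 12 × 4186
= 50232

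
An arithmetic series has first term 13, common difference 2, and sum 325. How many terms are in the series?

Using S = n/2 × [2a + (n-1)d]
325 = n/2 × [2(13) + (n-1)(2)]
325 = n/2 × [26 + 2n - 2]
650 = n × [24 + 2n]
2n² + (24)n - 650 = 0
Discriminant: Δ = (24)² - 4(2)(-650) = 576 + 5200 = 5776
√Δ = 76
n = [-(24) + √Δ] / (2·2) = (-24 + 76) / 4 = 52 / 4 = 13
(The negative root is discarded since n must be a positive integer.)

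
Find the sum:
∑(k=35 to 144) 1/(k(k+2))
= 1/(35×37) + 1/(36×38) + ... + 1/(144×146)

Partial fractions: 1/(k(k+2)) = (1/2)[1/k - 1/(k+2)]
Telescoping leaves the first two and last two terms:
= (1/2)[1/35 + 1/36 - 1/145 - 1/146]
= 113641/5334840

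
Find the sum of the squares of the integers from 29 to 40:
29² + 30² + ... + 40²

Use ∑_{k=1}^{n} k² = n(n+1)(2n+1)/6, then subtract the first 28 terms.
∑_{k=1}^{40} k² = 40×41×81/6 = 22140
∑_{k=1}^{28} k² = 28×29×57/6 = 7714
∑_{k=29}^{40} k² = 22140 - 7714 = 14426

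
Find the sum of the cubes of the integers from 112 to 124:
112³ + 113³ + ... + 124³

Use ∑_{k=1}^{n} k³ = [n(n+1)/2]², then subtract the first 111 terms.
∑_{k=1}^{124} k³ = [124×125/2]² = 7750² = 60062500
∑_{k=1}^{111} k³ = [111×112/2]² = 6216² = 38638656
∑_{k=112}^{124} k³ = 60062500 - 38638656 = 21423844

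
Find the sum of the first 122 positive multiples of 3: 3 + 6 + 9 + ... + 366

Factor out 3: = 3(1 + 2 + ... + 122) = 3 × n(n+1)/2
= 3 × 122×123/2
= 3 × 7503
= 22509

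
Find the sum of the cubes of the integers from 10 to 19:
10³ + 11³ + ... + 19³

Use ∑_{k=1}^{n} k³ = [n(n+1)/2]², then subtract the first 9 terms.
∑_{k=1}^{19} k³ = [19×20/2]² = 190² = 36100
∑_{k=1}^{9} k³ = [9×10/2]² = 45² = 2025
∑_{k=10}^{19} k³ = 36100 - 2025 = 34075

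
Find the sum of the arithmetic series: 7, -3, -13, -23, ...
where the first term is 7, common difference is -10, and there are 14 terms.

Sₙ = n/2 × (first + last)
Last term = a + (n-1)d = 7 + (14-1)×(-10) = -123
S_14 = 14/2 × (7 + (-123))
S_14 = 14/2 × (-116) = -812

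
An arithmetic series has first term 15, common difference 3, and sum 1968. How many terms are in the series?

Using S = n/2 × [2a + (n-1)d]
1968 = n/2 × [2(15) + (n-1)(3)]
1968 = n/2 × [30 + 3n - 3]
3936 = n × [27 + 3n]
3n² + (27)n - 3936 = 0
Discriminant: Δ = (27)² - 4(3)(-3936) = 729 + 47232 = 47961
√Δ = 219
n = [-(27) + √Δ] / (2·3) = (-27 + 219) / 6 = 192 / 6 = 32
(The negative root is discarded since n must be a positive integer.)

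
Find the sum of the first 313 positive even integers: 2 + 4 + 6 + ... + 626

Sum of first n even numbers = n(n+1)
= 313×314
= 98282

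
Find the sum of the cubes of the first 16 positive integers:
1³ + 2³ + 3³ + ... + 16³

Formula: ∑k³ = [n(n+1)/2]²
= [16×17/2]²
= 136²
= 18496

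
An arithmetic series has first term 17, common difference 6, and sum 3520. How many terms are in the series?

Using S = n/2 × [2a + (n-1)d]
3520 = n/2 × [2(17) + (n-1)(6)]
3520 = n/2 × [34 + 6n - 6]
7040 = n × [28 + 6n]
6n² + (28)n - 7040 = 0
Discriminant: Δ = (28)² - 4(6)(-7040) = 784 + 168960 = 169744
√Δ = 412
n = [-(28) + √Δ] / (2·6) = (-28 + 412) / 12 = 384 / 12 = 32
(The negative root is discarded since n must be a positive integer.)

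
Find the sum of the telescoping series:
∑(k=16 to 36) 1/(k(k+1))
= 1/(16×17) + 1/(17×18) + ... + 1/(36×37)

Partial fractions: 1/(k(k+1)) = 1/k - 1/(k+1)
The series telescopes:
= (1/16 - 1/17) + (1/17 - 1/18) + ... + (1/36 - 1/37)
= 1/16 - 1/37
= 21/592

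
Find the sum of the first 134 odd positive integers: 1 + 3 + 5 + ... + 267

Sum of first n odd numbers = n²
= 134²
= 17956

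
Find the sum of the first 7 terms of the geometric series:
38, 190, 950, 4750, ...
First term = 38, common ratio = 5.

Sₙ = a(1 - rⁿ) / (1 - r)
S_7 = 38(1 - 5^7) / (1 - 5)
S_7 = 38(1 - 78125) / (-4)
S_7 = 742178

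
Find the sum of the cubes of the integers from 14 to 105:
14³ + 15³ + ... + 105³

Use ∑_{k=1}^{n} k³ = [n(n+1)/2]², then subtract the first 13 terms.
∑_{k=1}^{105} k³ = [105×106/2]² = 5565² = 30969225
∑_{k=1}^{13} k³ = [13×14/2]² = 91² = 8281
∑_{k=14}^{105} k³ = 30969225 - 8281 = 30960944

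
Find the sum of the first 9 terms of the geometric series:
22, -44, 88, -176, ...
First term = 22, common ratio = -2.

Sₙ = a(1 - rⁿ) / (1 - r)
S_9 = 22(1 - (-2)^9) / (1 - (-2))
S_9 = 22(1 - (-512)) / (3)
S_9 = 3762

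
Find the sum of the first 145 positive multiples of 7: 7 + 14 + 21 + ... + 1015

Factor out 7: = 7(1 + 2 + ... + 145) = 7 × n(n+1)/2
= 7 × 145×146/2
= 7 × 10585
= 74095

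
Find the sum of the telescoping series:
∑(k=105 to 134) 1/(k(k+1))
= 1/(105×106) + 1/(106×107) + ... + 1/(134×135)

Partial fractions: 1/(k(k+1)) = 1/k - 1/(k+1)
The series telescopes:
= (1/105 - 1/106) + (1/106 - 1/107) + ... + (1/134 - 1/135)
= 1/105 - 1/135
= 2/945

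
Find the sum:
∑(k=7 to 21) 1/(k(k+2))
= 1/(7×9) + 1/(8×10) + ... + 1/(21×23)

Partial fractions: 1/(k(k+2)) = (1/2)[1/k - 1/(k+2)]
Telescoping leaves the first two and last two terms:
= (1/2)[1/7 + 1/8 - 1/22 - 1/23]
= 2535/28336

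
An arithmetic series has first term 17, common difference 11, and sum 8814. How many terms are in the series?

Using S = n/2 × [2a + (n-1)d]
8814 = n/2 × [2(17) + (n-1)(11)]
8814 = n/2 × [34 + 11n - 11]
17628 = n × [23 + 11n]
11n² + (23)n - 17628 = 0
Discriminant: Δ = (23)² - 4(11)(-17628) = 529 + 775632 = 776161
√Δ = 881
n = [-(23) + √Δ] / (2·11) = (-23 + 881) / 22 = 858 / 22 = 39
(The negative root is discarded since n must be a positive integer.)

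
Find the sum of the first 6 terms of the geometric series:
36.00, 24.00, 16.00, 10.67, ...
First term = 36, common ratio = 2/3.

Sₙ = a(1 - rⁿ) / (1 - r)
S_6 = 36(1 - (2/3)^6) / (1 - (2/3))
S_6 = 36(1 - (64/729)) / (1/3)
S_6 = 2660/27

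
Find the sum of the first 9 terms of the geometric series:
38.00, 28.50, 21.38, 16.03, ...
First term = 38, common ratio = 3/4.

Sₙ = a(1 - rⁿ) / (1 - r)
S_9 = 38(1 - (3/4)^9) / (1 - (3/4))
S_9 = 38(1 - (19683/262144)) / (1/4)
S_9 = 4606759/32768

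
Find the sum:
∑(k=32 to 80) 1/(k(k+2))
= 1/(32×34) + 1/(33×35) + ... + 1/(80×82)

Partial fractions: 1/(k(k+2)) = (1/2)[1/k - 1/(k+2)]
Telescoping leaves the first two and last two terms:
= (1/2)[1/32 + 1/33 - 1/81 - 1/82]
= 43267/2337984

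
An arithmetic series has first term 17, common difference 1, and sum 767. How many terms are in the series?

Using S = n/2 × [2a + (n-1)d]
767 = n/2 × [2(17) + (n-1)(1)]
767 = n/2 × [34 + 1n - 1]
1534 = n × [33 + 1n]
1n² + (33)n - 1534 = 0
Discriminant: Δ = (33)² - 4(1)(-1534) = 1089 + 6136 = 7225
√Δ = 85
n = [-(33) + √Δ] / (2·1) = (-33 + 85) / 2 = 52 / 2 = 26
(The negative root is discarded since n must be a positive integer.)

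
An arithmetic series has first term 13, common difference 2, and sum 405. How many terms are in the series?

Using S = n/2 × [2a + (n-1)d]
405 = n/2 × [2(13) + (n-1)(2)]
405 = n/2 × [26 + 2n - 2]
810 = n × [24 + 2n]
2n² + (24)n - 810 = 0
Discriminant: Δ = (24)² - 4(2)(-810) = 576 + 6480 = 7056
√Δ = 84
n = [-(24) + √Δ] / (2·2) = (-24 + 84) / 4 = 60 / 4 = 15
(The negative root is discarded since n must be a positive integer.)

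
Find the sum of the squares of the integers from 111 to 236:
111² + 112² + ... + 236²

Use ∑_{k=1}^{n} k² = n(n+1)(2n+1)/6, then subtract the first 110 terms.
∑_{k=1}^{236} k² = 236×237×473/6 = 4409306
∑_{k=1}^{110} k² = 110×111×221/6 = 449735
∑_{k=111}^{236} k² = 4409306 - 449735 = 3959571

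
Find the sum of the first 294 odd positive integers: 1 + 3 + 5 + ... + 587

Sum of first n odd numbers = n²
= 294²
= 86436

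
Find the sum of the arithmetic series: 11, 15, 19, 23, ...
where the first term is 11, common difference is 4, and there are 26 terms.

Sₙ = n/2 × (first + last)
Last term = a + (n-1)d = 11 + (26-1)×4 = 111
S_26 = 26/2 × (11 + 111)
S_26 = 26/2 × 122 = 1586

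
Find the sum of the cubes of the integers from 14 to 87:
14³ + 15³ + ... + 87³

Use ∑_{k=1}^{n} k³ = [n(n+1)/2]², then subtract the first 13 terms.
∑_{k=1}^{87} k³ = [87×88/2]² = 3828² = 14653584
∑_{k=1}^{13} k³ = [13×14/2]² = 91² = 8281
∑_{k=14}^{87} k³ = 14653584 - 8281 = 14645303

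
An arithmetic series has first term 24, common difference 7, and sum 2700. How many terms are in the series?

Using S = n/2 × [2a + (n-1)d]
2700 = n/2 × [2(24) + (n-1)(7)]
2700 = n/2 × [48 + 7n - 7]
5400 = n × [41 + 7n]
7n² + (41)n - 5400 = 0
Discriminant: Δ = (41)² - 4(7)(-5400) = 1681 + 151200 = 152881
√Δ = 391
n = [-(41) + √Δ] / (2·7) = (-41 + 391) / 14 = 350 / 14 = 25
(The negative root is discarded since n must be a positive integer.)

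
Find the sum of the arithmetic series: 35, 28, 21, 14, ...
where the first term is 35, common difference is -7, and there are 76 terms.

Sₙ = n/2 × (first + last)
Last term = a + (n-1)d = 35 + (76-1)×(-7) = -490
S_76 = 76/2 × (35 + (-490))
S_76 = 76/2 × (-455) = -17290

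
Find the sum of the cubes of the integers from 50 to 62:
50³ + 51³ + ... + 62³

Use ∑_{k=1}^{n} k³ = [n(n+1)/2]², then subtract the first 49 terms.
∑_{k=1}^{62} k³ = [62×63/2]² = 1953² = 3814209
∑_{k=1}^{49} k³ = [49×50/2]² = 1225² = 1500625
∑_{k=50}^{62} k³ = 3814209 - 1500625 = 2313584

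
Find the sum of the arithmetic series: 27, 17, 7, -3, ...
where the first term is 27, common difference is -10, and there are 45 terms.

Sₙ = n/2 × (first + last)
Last term = a + (n-1)d = 27 + (45-1)×(-10) = -413
S_45 = 45/2 × (27 + (-413))
S_45 = 45/2 × (-386) = -8685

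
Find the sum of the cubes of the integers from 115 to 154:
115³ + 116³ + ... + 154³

Use ∑_{k=1}^{n} k³ = [n(n+1)/2]², then subtract the first 114 terms.
∑_{k=1}^{154} k³ = [154×155/2]² = 11935² = 142444225
∑_{k=1}^{114} k³ = [114×115/2]² = 6555² = 42968025
∑_{k=115}^{154} k³ = 142444225 - 42968025 = 99476200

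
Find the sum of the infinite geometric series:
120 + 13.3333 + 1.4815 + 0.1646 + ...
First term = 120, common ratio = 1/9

For |r| < 1, S = a / (1 - r)
S = 120 / (1 - (1/9))
S = 120 / (8/9)
S = 135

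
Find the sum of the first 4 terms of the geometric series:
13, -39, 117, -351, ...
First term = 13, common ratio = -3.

Sₙ = a(1 - rⁿ) / (1 - r)
S_4 = 13(1 - (-3)^4) / (1 - (-3))
S_4 = 13(1 - 81) / (4)
S_4 = -260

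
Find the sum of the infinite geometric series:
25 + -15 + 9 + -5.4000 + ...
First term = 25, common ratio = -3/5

For |r| < 1, S = a / (1 - r)
S = 25 / (1 - (-3/5))
S = 25 / (8/5)
S = 125/8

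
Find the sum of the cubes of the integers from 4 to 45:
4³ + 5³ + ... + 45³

Use ∑_{k=1}^{n} k³ = [n(n+1)/2]², then subtract the first 3 terms.
∑_{k=1}^{45} k³ = [45×46/2]² = 1035² = 1071225
∑_{k=1}^{3} k³ = [3×4/2]² = 6² = 36
∑_{k=4}^{45} k³ = 1071225 - 36 = 1071189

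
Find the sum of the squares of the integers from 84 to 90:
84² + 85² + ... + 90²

Use ∑_{k=1}^{n} k² = n(n+1)(2n+1)/6, then subtract the first 83 terms.
∑_{k=1}^{90} k² = 90×91×181/6 = 247065
∑_{k=1}^{83} k² = 83×84×167/6 = 194054
∑_{k=84}^{90} k² = 247065 - 194054 = 53011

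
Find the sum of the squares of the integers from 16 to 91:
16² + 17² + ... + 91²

Use ∑_{k=1}^{n} k² = n(n+1)(2n+1)/6, then subtract the first 15 terms.
∑_{k=1}^{91} k² = 91×92×183/6 = 255346
∑_{k=1}^{15} k² = 15×16×31/6 = 1240
∑_{k=16}^{91} k² = 255346 - 1240 = 254106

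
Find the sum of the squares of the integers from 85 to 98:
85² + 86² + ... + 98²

Use ∑_{k=1}^{n} k² = n(n+1)(2n+1)/6, then subtract the first 84 terms.
∑_{k=1}^{98} k² = 98×99×197/6 = 318549
∑_{k=1}^{84} k² = 84×85×169/6 = 201110
∑_{k=85}^{98} k² = 318549 - 201110 = 117439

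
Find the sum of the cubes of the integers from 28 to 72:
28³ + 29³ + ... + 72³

Use ∑_{k=1}^{n} k³ = [n(n+1)/2]², then subtract the first 27 terms.
∑_{k=1}^{72} k³ = [72×73/2]² = 2628² = 6906384
∑_{k=1}^{27} k³ = [27×28/2]² = 378² = 142884
∑_{k=28}^{72} k³ = 6906384 - 142884 = 6763500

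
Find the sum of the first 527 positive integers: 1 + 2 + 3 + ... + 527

Formula: ∑k = n(n+1)/2
= 527×528/2
= 278256/2
= 139128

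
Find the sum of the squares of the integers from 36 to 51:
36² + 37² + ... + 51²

Use ∑_{k=1}^{n} k² = n(n+1)(2n+1)/6, then subtract the first 35 terms.
∑_{k=1}^{51} k² = 51×52×103/6 = 45526
∑_{k=1}^{35} k² = 35×36×71/6 = 14910
∑_{k=36}^{51} k² = 45526 - 14910 = 30616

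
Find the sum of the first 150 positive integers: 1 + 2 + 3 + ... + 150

Formula: ∑k = n(n+1)/2
= 150×151/2
= 22650/2
= 11325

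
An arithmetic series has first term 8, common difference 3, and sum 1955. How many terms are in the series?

Using S = n/2 × [2a + (n-1)d]
1955 = n/2 × [2(8) + (n-1)(3)]
1955 = n/2 × [16 + 3n - 3]
3910 = n × [13 + 3n]
3n² + (13)n - 3910 = 0
Discriminant: Δ = (13)² - 4(3)(-3910) = 169 + 46920 = 47089
√Δ = 217
n = [-(13) + √Δ] / (2·3) = (-13 + 217) / 6 = 204 / 6 = 34
(The negative root is discarded since n must be a positive integer.)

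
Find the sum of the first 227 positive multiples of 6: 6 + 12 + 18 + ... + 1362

Factor out 6: = 6(1 + 2 + ... + 227) = 6 × n(n+1)/2
= 6 × 227×228/2
= 6 × 25878
= 155268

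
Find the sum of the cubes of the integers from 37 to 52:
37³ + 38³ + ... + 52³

Use ∑_{k=1}^{n} k³ = [n(n+1)/2]², then subtract the first 36 terms.
∑_{k=1}^{52} k³ = [52×53/2]² = 1378² = 1898884
∑_{k=1}^{36} k³ = [36×37/2]² = 666² = 443556
∑_{k=37}^{52} k³ = 1898884 - 443556 = 1455328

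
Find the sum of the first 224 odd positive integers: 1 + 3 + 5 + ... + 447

Sum of first n odd numbers = n²
= 224²
= 50176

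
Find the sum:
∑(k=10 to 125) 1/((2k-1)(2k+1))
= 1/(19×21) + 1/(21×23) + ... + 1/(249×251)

Partial fractions: 1/((2k-1)(2k+1)) = (1/2)[1/(2k-1) - 1/(2k+1)]
The series telescopes:
= (1/2)[1/19 - 1/251]
= 116/4769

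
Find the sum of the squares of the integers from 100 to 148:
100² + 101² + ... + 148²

Use ∑_{k=1}^{n} k² = n(n+1)(2n+1)/6, then subtract the first 99 terms.
∑_{k=1}^{148} k² = 148×149×297/6 = 1091574
∑_{k=1}^{99} k² = 99×100×199/6 = 328350
∑_{k=100}^{148} k² = 1091574 - 328350 = 763224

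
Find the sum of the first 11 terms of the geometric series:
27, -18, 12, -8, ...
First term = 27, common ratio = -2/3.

Sₙ = a(1 - rⁿ) / (1 - r)
S_11 = 27(1 - (-2/3)^11) / (1 - (-2/3))
S_11 = 27(1 - (-2048/177147)) / (5/3)
S_11 = 35839/2187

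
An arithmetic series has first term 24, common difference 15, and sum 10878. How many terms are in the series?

Using S = n/2 × [2a + (n-1)d]
10878 = n/2 × [2(24) + (n-1)(15)]
10878 = n/2 × [48 + 15n - 15]
21756 = n × [33 + 15n]
15n² + (33)n - 21756 = 0
Discriminant: Δ = (33)² - 4(15)(-21756) = 1089 + 1305360 = 1306449
√Δ = 1143
n = [-(33) + √Δ] / (2·15) = (-33 + 1143) / 30 = 1110 / 30 = 37
(The negative root is discarded since n must be a positive integer.)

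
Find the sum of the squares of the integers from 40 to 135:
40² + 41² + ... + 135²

Use ∑_{k=1}^{n} k² = n(n+1)(2n+1)/6, then subtract the first 39 terms.
∑_{k=1}^{135} k² = 135×136×271/6 = 829260
∑_{k=1}^{39} k² = 39×40×79/6 = 20540
∑_{k=40}^{135} k² = 829260 - 20540 = 808720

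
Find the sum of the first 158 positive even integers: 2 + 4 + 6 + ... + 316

Sum of first n even numbers = n(n+1)
= 158×159
= 25122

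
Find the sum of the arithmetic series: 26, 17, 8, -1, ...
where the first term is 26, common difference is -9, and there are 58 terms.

Sₙ = n/2 × (first + last)
Last term = a + (n-1)d = 26 + (58-1)×(-9) = -487
S_58 = 58/2 × (26 + (-487))
S_58 = 58/2 × (-461) = -13369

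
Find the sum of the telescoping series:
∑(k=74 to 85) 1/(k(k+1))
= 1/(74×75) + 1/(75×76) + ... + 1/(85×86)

Partial fractions: 1/(k(k+1)) = 1/k - 1/(k+1)
The series telescopes:
= (1/74 - 1/75) + (1/75 - 1/76) + ... + (1/85 - 1/86)
= 1/74 - 1/86
= 3/1591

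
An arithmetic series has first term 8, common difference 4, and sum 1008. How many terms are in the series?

Using S = n/2 × [2a + (n-1)d]
1008 = n/2 × [2(8) + (n-1)(4)]
1008 = n/2 × [16 + 4n - 4]
2016 = n × [12 + 4n]
4n² + (12)n - 2016 = 0
Discriminant: Δ = (12)² - 4(4)(-2016) = 144 + 32256 = 32400
√Δ = 180
n = [-(12) + √Δ] / (2·4) = (-12 + 180) / 8 = 168 / 8 = 21
(The negative root is discarded since n must be a positive integer.)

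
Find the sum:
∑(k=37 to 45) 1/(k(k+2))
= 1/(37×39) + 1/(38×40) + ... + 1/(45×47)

Partial fractions: 1/(k(k+2)) = (1/2)[1/k - 1/(k+2)]
Telescoping leaves the first two and last two terms:
= (1/2)[1/37 + 1/38 - 1/46 - 1/47]
= 3924/759943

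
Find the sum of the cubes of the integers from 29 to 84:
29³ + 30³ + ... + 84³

Use ∑_{k=1}^{n} k³ = [n(n+1)/2]², then subtract the first 28 terms.
∑_{k=1}^{84} k³ = [84×85/2]² = 3570² = 12744900
∑_{k=1}^{28} k³ = [28×29/2]² = 406² = 164836
∑_{k=29}^{84} k³ = 12744900 - 164836 = 12580064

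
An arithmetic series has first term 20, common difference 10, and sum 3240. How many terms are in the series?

Using S = n/2 × [2a + (n-1)d]
3240 = n/2 × [2(20) + (n-1)(10)]
3240 = n/2 × [40 + 10n - 10]
6480 = n × [30 + 10n]
10n² + (30)n - 6480 = 0
Discriminant: Δ = (30)² - 4(10)(-6480) = 900 + 259200 = 260100
√Δ = 510
n = [-(30) + √Δ] / (2·10) = (-30 + 510) / 20 = 480 / 20 = 24
(The negative root is discarded since n must be a positive integer.)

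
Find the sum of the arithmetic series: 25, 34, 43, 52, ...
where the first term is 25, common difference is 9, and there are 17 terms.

Sₙ = n/2 × (first + last)
Last term = a + (n-1)d = 25 + (17-1)×9 = 169
S_17 = 17/2 × (25 + 169)
S_17 = 17/2 × 194 = 1649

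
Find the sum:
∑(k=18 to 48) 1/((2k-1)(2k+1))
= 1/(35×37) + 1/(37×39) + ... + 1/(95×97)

Partial fractions: 1/((2k-1)(2k+1)) = (1/2)[1/(2k-1) - 1/(2k+1)]
The series telescopes:
= (1/2)[1/35 - 1/97]
= 31/3395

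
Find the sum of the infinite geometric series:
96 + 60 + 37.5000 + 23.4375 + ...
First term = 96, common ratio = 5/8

For |r| < 1, S = a / (1 - r)
S = 96 / (1 - (5/8))
S = 96 / (3/8)
S = 256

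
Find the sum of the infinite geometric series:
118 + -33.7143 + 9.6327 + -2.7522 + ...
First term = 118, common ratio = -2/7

For |r| < 1, S = a / (1 - r)
S = 118 / (1 - (-2/7))
S = 118 / (9/7)
S = 826/9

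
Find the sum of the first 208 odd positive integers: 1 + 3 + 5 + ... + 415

Sum of first n odd numbers = n²
= 208²
= 43264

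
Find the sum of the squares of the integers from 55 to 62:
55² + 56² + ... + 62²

Use ∑_{k=1}^{n} k² = n(n+1)(2n+1)/6, then subtract the first 54 terms.
∑_{k=1}^{62} k² = 62×63×125/6 = 81375
∑_{k=1}^{54} k² = 54×55×109/6 = 53955
∑_{k=55}^{62} k² = 81375 - 53955 = 27420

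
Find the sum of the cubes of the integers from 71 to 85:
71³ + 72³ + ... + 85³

Use ∑_{k=1}^{n} k³ = [n(n+1)/2]², then subtract the first 70 terms.
∑_{k=1}^{85} k³ = [85×86/2]² = 3655² = 13359025
∑_{k=1}^{70} k³ = [70×71/2]² = 2485² = 6175225
∑_{k=71}^{85} k³ = 13359025 - 6175225 = 7183800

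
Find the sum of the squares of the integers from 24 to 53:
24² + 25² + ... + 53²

Use ∑_{k=1}^{n} k² = n(n+1)(2n+1)/6, then subtract the first 23 terms.
∑_{k=1}^{53} k² = 53×54×107/6 = 51039
∑_{k=1}^{23} k² = 23×24×47/6 = 4324
∑_{k=24}^{53} k² = 51039 - 4324 = 46715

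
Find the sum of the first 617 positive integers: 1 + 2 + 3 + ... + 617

Formula: ∑k = n(n+1)/2
= 617×618/2
= 381306/2
= 190653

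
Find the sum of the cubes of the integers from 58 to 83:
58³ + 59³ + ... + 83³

Use ∑_{k=1}^{n} k³ = [n(n+1)/2]², then subtract the first 57 terms.
∑_{k=1}^{83} k³ = [83×84/2]² = 3486² = 12152196
∑_{k=1}^{57} k³ = [57×58/2]² = 1653² = 2732409
∑_{k=58}^{83} k³ = 12152196 - 2732409 = 9419787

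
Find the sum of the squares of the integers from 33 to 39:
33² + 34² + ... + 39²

Use ∑_{k=1}^{n} k² = n(n+1)(2n+1)/6, then subtract the first 32 terms.
∑_{k=1}^{39} k² = 39×40×79/6 = 20540
∑_{k=1}^{32} k² = 32×33×65/6 = 11440
∑_{k=33}^{39} k² = 20540 - 11440 = 9100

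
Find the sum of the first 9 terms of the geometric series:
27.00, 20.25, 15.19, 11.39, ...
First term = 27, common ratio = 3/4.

Sₙ = a(1 - rⁿ) / (1 - r)
S_9 = 27(1 - (3/4)^9) / (1 - (3/4))
S_9 = 27(1 - (19683/262144)) / (1/4)
S_9 = 6546447/65536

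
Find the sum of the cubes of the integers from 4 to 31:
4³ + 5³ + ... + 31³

Use ∑_{k=1}^{n} k³ = [n(n+1)/2]², then subtract the first 3 terms.
∑_{k=1}^{31} k³ = [31×32/2]² = 496² = 246016
∑_{k=1}^{3} k³ = [3×4/2]² = 6² = 36
∑_{k=4}^{31} k³ = 246016 - 36 = 245980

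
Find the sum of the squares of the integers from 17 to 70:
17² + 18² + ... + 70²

Use ∑_{k=1}^{n} k² = n(n+1)(2n+1)/6, then subtract the first 16 terms.
∑_{k=1}^{70} k² = 70×71×141/6 = 116795
∑_{k=1}^{16} k² = 16×17×33/6 = 1496
∑_{k=17}^{70} k² = 116795 - 1496 = 115299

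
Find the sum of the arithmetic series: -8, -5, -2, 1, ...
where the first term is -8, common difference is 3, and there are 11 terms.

Sₙ = n/2 × (first + last)
Last term = a + (n-1)d = -8 + (11-1)×3 = 22
S_11 = 11/2 × (-8 + 22)
S_11 = 11/2 × 14 = 77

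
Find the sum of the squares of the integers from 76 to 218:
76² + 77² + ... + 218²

Use ∑_{k=1}^{n} k² = n(n+1)(2n+1)/6, then subtract the first 75 terms.
∑_{k=1}^{218} k² = 218×219×437/6 = 3477209
∑_{k=1}^{75} k² = 75×76×151/6 = 143450
∑_{k=76}^{218} k² = 3477209 - 143450 = 3333759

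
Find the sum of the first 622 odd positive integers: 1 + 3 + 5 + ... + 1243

Sum of first n odd numbers = n²
= 622²
= 386884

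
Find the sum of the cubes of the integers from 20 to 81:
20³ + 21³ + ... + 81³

Use ∑_{k=1}^{n} k³ = [n(n+1)/2]², then subtract the first 19 terms.
∑_{k=1}^{81} k³ = [81×82/2]² = 3321² = 11029041
∑_{k=1}^{19} k³ = [19×20/2]² = 190² = 36100
∑_{k=20}^{81} k³ = 11029041 - 36100 = 10992941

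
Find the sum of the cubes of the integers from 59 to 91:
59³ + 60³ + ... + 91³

Use ∑_{k=1}^{n} k³ = [n(n+1)/2]², then subtract the first 58 terms.
∑_{k=1}^{91} k³ = [91×92/2]² = 4186² = 17522596
∑_{k=1}^{58} k³ = [58×59/2]² = 1711² = 2927521
∑_{k=59}^{91} k³ = 17522596 - 2927521 = 14595075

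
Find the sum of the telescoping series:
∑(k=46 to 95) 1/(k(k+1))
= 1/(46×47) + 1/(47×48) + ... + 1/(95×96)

Partial fractions: 1/(k(k+1)) = 1/k - 1/(k+1)
The series telescopes:
= (1/46 - 1/47) + (1/47 - 1/48) + ... + (1/95 - 1/96)
= 1/46 - 1/96
= 25/2208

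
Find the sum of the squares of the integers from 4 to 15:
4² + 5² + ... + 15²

Use ∑_{k=1}^{n} k² = n(n+1)(2n+1)/6, then subtract the first 3 terms.
∑_{k=1}^{15} k² = 15×16×31/6 = 1240
∑_{k=1}^{3} k² = 3×4×7/6 = 14
∑_{k=4}^{15} k² = 1240 - 14 = 1226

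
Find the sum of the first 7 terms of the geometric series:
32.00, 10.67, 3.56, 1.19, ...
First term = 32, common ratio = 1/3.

Sₙ = a(1 - rⁿ) / (1 - r)
S_7 = 32(1 - (1/3)^7) / (1 - (1/3))
S_7 = 32(1 - (1/2187)) / (2/3)
S_7 = 34976/729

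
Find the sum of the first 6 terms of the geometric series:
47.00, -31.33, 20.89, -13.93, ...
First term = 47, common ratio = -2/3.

Sₙ = a(1 - rⁿ) / (1 - r)
S_6 = 47(1 - (-2/3)^6) / (1 - (-2/3))
S_6 = 47(1 - (64/729)) / (5/3)
S_6 = 6251/243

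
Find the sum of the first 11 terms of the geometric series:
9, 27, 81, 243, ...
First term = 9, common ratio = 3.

Sₙ = a(1 - rⁿ) / (1 - r)
S_11 = 9(1 - 3^11) / (1 - 3)
S_11 = 9(1 - 177147) / (-2)
S_11 = 797157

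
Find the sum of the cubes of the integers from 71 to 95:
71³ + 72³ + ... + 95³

Use ∑_{k=1}^{n} k³ = [n(n+1)/2]², then subtract the first 70 terms.
∑_{k=1}^{95} k³ = [95×96/2]² = 4560² = 20793600
∑_{k=1}^{70} k³ = [70×71/2]² = 2485² = 6175225
∑_{k=71}^{95} k³ = 20793600 - 6175225 = 14618375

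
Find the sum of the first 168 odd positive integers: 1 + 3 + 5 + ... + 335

Sum of first n odd numbers = n²
= 168²
= 28224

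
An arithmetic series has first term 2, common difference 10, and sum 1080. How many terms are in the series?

Using S = n/2 × [2a + (n-1)d]
1080 = n/2 × [2(2) + (n-1)(10)]
1080 = n/2 × [4 + 10n - 10]
2160 = n × [-6 + 10n]
10n² + (-6)n - 2160 = 0
Discriminant: Δ = (-6)² - 4(10)(-2160) = 36 + 86400 = 86436
√Δ = 294
n = [-(-6) + √Δ] / (2·10) = (6 + 294) / 20 = 300 / 20 = 15
(The negative root is discarded since n must be a positive integer.)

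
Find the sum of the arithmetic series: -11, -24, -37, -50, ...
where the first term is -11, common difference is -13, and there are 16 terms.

Sₙ = n/2 × (first + last)
Last term = a + (n-1)d = -11 + (16-1)×(-13) = -206
S_16 = 16/2 × (-11 + (-206))
S_16 = 16/2 × (-217) = -1736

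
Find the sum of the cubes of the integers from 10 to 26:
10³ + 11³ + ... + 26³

Use ∑_{k=1}^{n} k³ = [n(n+1)/2]², then subtract the first 9 terms.
∑_{k=1}^{26} k³ = [26×27/2]² = 351² = 123201
∑_{k=1}^{9} k³ = [9×10/2]² = 45² = 2025
∑_{k=10}^{26} k³ = 123201 - 2025 = 121176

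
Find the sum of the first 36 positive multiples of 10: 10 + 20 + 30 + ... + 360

Factor out 10: = 10(1 + 2 + ... + 36) = 10 × n(n+1)/2
= 10 × 36×37/2
= 10 × 666
= 6660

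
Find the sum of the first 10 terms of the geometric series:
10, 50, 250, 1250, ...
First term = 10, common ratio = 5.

Sₙ = a(1 - rⁿ) / (1 - r)
S_10 = 10(1 - 5^10) / (1 - 5)
S_10 = 10(1 - 9765625) / (-4)
S_10 = 24414060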